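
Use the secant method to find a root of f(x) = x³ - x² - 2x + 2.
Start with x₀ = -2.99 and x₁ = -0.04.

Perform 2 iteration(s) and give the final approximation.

f(x) = x³ - x² - 2x + 2
x₀ = -2.99, x₁ = -0.04

Secant formula: x_{n+1} = x_n - f(x_n)(x_n - x_{n-1})/(f(x_n) - f(x_{n-1}))

Iteration 1:
  f(-2.990000) = -27.690999
  f(-0.040000) = 2.078336
  x_2 = -0.040000 - 2.078336×(-0.040000 - (-2.990000))/(2.078336 - (-27.690999))
       = -0.245953
Iteration 2:
  f(-0.040000) = 2.078336
  f(-0.245953) = 2.416535
  x_3 = -0.245953 - 2.416535×(-0.245953 - (-0.040000))/(2.416535 - 2.078336)
       = 1.225645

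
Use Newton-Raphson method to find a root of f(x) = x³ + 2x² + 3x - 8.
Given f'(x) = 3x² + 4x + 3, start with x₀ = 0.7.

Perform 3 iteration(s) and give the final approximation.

f(x) = x³ + 2x² + 3x - 8
f'(x) = 3x² + 4x + 3
x₀ = 0.7

Newton-Raphson formula: x_{n+1} = x_n - f(x_n)/f'(x_n)

Iteration 1:
  f(0.700000) = -4.577000
  f'(0.700000) = 7.270000
  x_1 = 0.700000 - (-4.577000)/7.270000 = 1.329574
Iteration 2:
  f(1.329574) = 1.874628
  f'(1.329574) = 13.621592
  x_2 = 1.329574 - 1.874628/13.621592 = 1.191952
Iteration 3:
  f(1.191952) = 0.110818
  f'(1.191952) = 12.030055
  x_3 = 1.191952 - 0.110818/12.030055 = 1.182740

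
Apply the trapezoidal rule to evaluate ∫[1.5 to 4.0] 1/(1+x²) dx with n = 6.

f(x) = 1/(1+x²)
a = 1.5, b = 4.0, n = 6
h = (b - a)/n = 0.416667

Trapezoidal rule: (h/2)[f(x₀) + 2f(x₁) + 2f(x₂) + ... + f(xₙ)]

x_0 = 1.5000, f(x_0) = 0.307692, coefficient = 1
x_1 = 1.9167, f(x_1) = 0.213967, coefficient = 2
x_2 = 2.3333, f(x_2) = 0.155172, coefficient = 2
x_3 = 2.7500, f(x_3) = 0.116788, coefficient = 2
x_4 = 3.1667, f(x_4) = 0.090680, coefficient = 2
x_5 = 3.5833, f(x_5) = 0.072253, coefficient = 2
x_6 = 4.0000, f(x_6) = 0.058824, coefficient = 1

I ≈ (0.416667/2) × 1.664238 = 0.346716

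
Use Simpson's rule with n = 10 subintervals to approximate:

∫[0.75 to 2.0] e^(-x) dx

f(x) = e^(-x)
a = 0.75, b = 2.0, n = 10
h = (b - a)/n = 0.125000

Simpson's rule: (h/3)[f(x₀) + 4f(x₁) + 2f(x₂) + ... + f(xₙ)]

x_0 = 0.7500, f(x_0) = 0.472367, coefficient = 1
x_1 = 0.8750, f(x_1) = 0.416862, coefficient = 4
x_2 = 1.0000, f(x_2) = 0.367879, coefficient = 2
x_3 = 1.1250, f(x_3) = 0.324652, coefficient = 4
x_4 = 1.2500, f(x_4) = 0.286505, coefficient = 2
x_5 = 1.3750, f(x_5) = 0.252840, coefficient = 4
x_6 = 1.5000, f(x_6) = 0.223130, coefficient = 2
x_7 = 1.6250, f(x_7) = 0.196912, coefficient = 4
x_8 = 1.7500, f(x_8) = 0.173774, coefficient = 2
x_9 = 1.8750, f(x_9) = 0.153355, coefficient = 4
x_10 = 2.0000, f(x_10) = 0.135335, coefficient = 1

I ≈ (0.125000/3) × 8.088761 = 0.337032
Exact value: 0.337031
Error: 0.000000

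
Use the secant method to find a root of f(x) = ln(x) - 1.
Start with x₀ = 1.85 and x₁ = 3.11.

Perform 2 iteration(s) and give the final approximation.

f(x) = ln(x) - 1
x₀ = 1.85, x₁ = 3.11

Secant formula: x_{n+1} = x_n - f(x_n)(x_n - x_{n-1})/(f(x_n) - f(x_{n-1}))

Iteration 1:
  f(1.850000) = -0.384814
  f(3.110000) = 0.134623
  x_2 = 3.110000 - 0.134623×(3.110000 - 1.850000)/(0.134623 - (-0.384814))
       = 2.783445
Iteration 2:
  f(3.110000) = 0.134623
  f(2.783445) = 0.023689
  x_3 = 2.783445 - 0.023689×(2.783445 - 3.110000)/(0.023689 - 0.134623)
       = 2.713710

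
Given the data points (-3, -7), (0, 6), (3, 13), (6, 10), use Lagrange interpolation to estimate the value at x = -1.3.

Lagrange interpolation formula:
P(x) = Σ yᵢ × Lᵢ(x)
where Lᵢ(x) = Π_{j≠i} (x - xⱼ)/(xᵢ - xⱼ)

L_0(-1.3) = (-1.3 - 0)/(-3 - 0) × (-1.3 - 3)/(-3 - 3) × (-1.3 - 6)/(-3 - 6) = 0.251895
L_1(-1.3) = (-1.3 - (-3))/(0 - (-3)) × (-1.3 - 3)/(0 - 3) × (-1.3 - 6)/(0 - 6) = 0.988204
L_2(-1.3) = (-1.3 - (-3))/(3 - (-3)) × (-1.3 - 0)/(3 - 0) × (-1.3 - 6)/(3 - 6) = -0.298759
L_3(-1.3) = (-1.3 - (-3))/(6 - (-3)) × (-1.3 - 0)/(6 - 0) × (-1.3 - 3)/(6 - 3) = 0.058660

P(-1.3) = (-7)×L_0(-1.3) + 6×L_1(-1.3) + 13×L_2(-1.3) + 10×L_3(-1.3)
P(-1.3) = 0.868691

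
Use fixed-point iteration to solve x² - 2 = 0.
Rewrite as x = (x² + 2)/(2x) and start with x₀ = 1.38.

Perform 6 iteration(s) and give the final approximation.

Equation: x² - 2 = 0
Fixed-point form: x = (x² + 2)/(2x)
x₀ = 1.38

x_1 = g(1.380000) = 1.414638
x_2 = g(1.414638) = 1.414214
x_3 = g(1.414214) = 1.414214
x_4 = g(1.414214) = 1.414214
x_5 = g(1.414214) = 1.414214
x_6 = g(1.414214) = 1.414214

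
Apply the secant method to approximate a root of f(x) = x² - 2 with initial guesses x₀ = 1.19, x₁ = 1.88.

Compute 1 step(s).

f(x) = x² - 2
x₀ = 1.19, x₁ = 1.88

Secant formula: x_{n+1} = x_n - f(x_n)(x_n - x_{n-1})/(f(x_n) - f(x_{n-1}))

Iteration 1:
  f(1.190000) = -0.583900
  f(1.880000) = 1.534400
  x_2 = 1.880000 - 1.534400×(1.880000 - 1.190000)/(1.534400 - (-0.583900))
       = 1.380195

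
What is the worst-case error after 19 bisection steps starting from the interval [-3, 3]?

Bisection error bound: |error| ≤ (b-a)/2^n
|error| ≤ (3 - (-3))/2^19 = 6/2^19
|error| ≤ 0.0000114441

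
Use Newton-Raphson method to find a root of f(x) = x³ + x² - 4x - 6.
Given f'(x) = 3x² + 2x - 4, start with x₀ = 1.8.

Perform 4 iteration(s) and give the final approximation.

f(x) = x³ + x² - 4x - 6
f'(x) = 3x² + 2x - 4
x₀ = 1.8

Newton-Raphson formula: x_{n+1} = x_n - f(x_n)/f'(x_n)

Iteration 1:
  f(1.800000) = -4.128000
  f'(1.800000) = 9.320000
  x_1 = 1.800000 - (-4.128000)/9.320000 = 2.242918
Iteration 2:
  f(2.242918) = 1.342422
  f'(2.242918) = 15.577886
  x_2 = 2.242918 - 1.342422/15.577886 = 2.156744
Iteration 3:
  f(2.156744) = 0.056755
  f'(2.156744) = 14.268117
  x_3 = 2.156744 - 0.056755/14.268117 = 2.152766
Iteration 4:
  f(2.152766) = 0.000118
  f'(2.152766) = 14.208735
  x_4 = 2.152766 - 0.000118/14.208735 = 2.152758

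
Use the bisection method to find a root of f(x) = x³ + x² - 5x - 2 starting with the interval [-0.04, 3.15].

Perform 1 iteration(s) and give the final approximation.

f(x) = x³ + x² - 5x - 2
Initial interval: [-0.04, 3.15]

Iteration 1:
  c_1 = (-0.040000 + 3.150000)/2 = 1.555000
  f(c_1) = f(1.555000) = -3.596946
  f(a) × f(c) ≥ 0, new interval: [1.555000, 3.150000]

After 1 iteration(s), the approximation is c_1 = 1.555000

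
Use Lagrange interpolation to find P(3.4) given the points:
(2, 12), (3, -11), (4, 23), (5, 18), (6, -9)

Lagrange interpolation formula:
P(x) = Σ yᵢ × Lᵢ(x)
where Lᵢ(x) = Π_{j≠i} (x - xⱼ)/(xᵢ - xⱼ)

L_0(3.4) = (3.4 - 3)/(2 - 3) × (3.4 - 4)/(2 - 4) × (3.4 - 5)/(2 - 5) × (3.4 - 6)/(2 - 6) = -0.041600
L_1(3.4) = (3.4 - 2)/(3 - 2) × (3.4 - 4)/(3 - 4) × (3.4 - 5)/(3 - 5) × (3.4 - 6)/(3 - 6) = 0.582400
L_2(3.4) = (3.4 - 2)/(4 - 2) × (3.4 - 3)/(4 - 3) × (3.4 - 5)/(4 - 5) × (3.4 - 6)/(4 - 6) = 0.582400
L_3(3.4) = (3.4 - 2)/(5 - 2) × (3.4 - 3)/(5 - 3) × (3.4 - 4)/(5 - 4) × (3.4 - 6)/(5 - 6) = -0.145600
L_4(3.4) = (3.4 - 2)/(6 - 2) × (3.4 - 3)/(6 - 3) × (3.4 - 4)/(6 - 4) × (3.4 - 5)/(6 - 5) = 0.022400

P(3.4) = 12×L_0(3.4) + (-11)×L_1(3.4) + 23×L_2(3.4) + 18×L_3(3.4) + (-9)×L_4(3.4)
P(3.4) = 3.667200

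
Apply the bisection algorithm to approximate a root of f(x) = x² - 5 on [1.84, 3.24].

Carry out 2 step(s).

f(x) = x² - 5
Initial interval: [1.84, 3.24]

Iteration 1:
  c_1 = (1.840000 + 3.240000)/2 = 2.540000
  f(c_1) = f(2.540000) = 1.451600
  f(a) × f(c) < 0, new interval: [1.840000, 2.540000]
Iteration 2:
  c_2 = (1.840000 + 2.540000)/2 = 2.190000
  f(c_2) = f(2.190000) = -0.203900
  f(a) × f(c) ≥ 0, new interval: [2.190000, 2.540000]

After 2 iteration(s), the approximation is c_2 = 2.190000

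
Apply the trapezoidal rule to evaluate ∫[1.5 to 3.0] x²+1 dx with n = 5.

f(x) = x²+1
a = 1.5, b = 3.0, n = 5
h = (b - a)/n = 0.300000

Trapezoidal rule: (h/2)[f(x₀) + 2f(x₁) + 2f(x₂) + ... + f(xₙ)]

x_0 = 1.5000, f(x_0) = 3.250000, coefficient = 1
x_1 = 1.8000, f(x_1) = 4.240000, coefficient = 2
x_2 = 2.1000, f(x_2) = 5.410000, coefficient = 2
x_3 = 2.4000, f(x_3) = 6.760000, coefficient = 2
x_4 = 2.7000, f(x_4) = 8.290000, coefficient = 2
x_5 = 3.0000, f(x_5) = 10.000000, coefficient = 1

I ≈ (0.300000/2) × 62.650000 = 9.397500
Exact value: 9.375000
Error: 0.022500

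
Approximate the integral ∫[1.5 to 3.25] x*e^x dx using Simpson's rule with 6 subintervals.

f(x) = x*e^x
a = 1.5, b = 3.25, n = 6
h = (b - a)/n = 0.291667

Simpson's rule: (h/3)[f(x₀) + 4f(x₁) + 2f(x₂) + ... + f(xₙ)]

x_0 = 1.5000, f(x_0) = 6.722534, coefficient = 1
x_1 = 1.7917, f(x_1) = 10.749002, coefficient = 4
x_2 = 2.0833, f(x_2) = 16.731656, coefficient = 2
x_3 = 2.3750, f(x_3) = 25.533656, coefficient = 4
x_4 = 2.6667, f(x_4) = 38.378443, coefficient = 2
x_5 = 2.9583, f(x_5) = 56.994763, coefficient = 4
x_6 = 3.2500, f(x_6) = 83.818605, coefficient = 1

I ≈ (0.291667/3) × 573.871022 = 55.793016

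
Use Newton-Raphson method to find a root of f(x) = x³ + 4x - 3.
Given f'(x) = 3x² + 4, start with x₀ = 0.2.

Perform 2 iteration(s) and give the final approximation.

f(x) = x³ + 4x - 3
f'(x) = 3x² + 4
x₀ = 0.2

Newton-Raphson formula: x_{n+1} = x_n - f(x_n)/f'(x_n)

Iteration 1:
  f(0.200000) = -2.192000
  f'(0.200000) = 4.120000
  x_1 = 0.200000 - (-2.192000)/4.120000 = 0.732039
Iteration 2:
  f(0.732039) = 0.320441
  f'(0.732039) = 5.607643
  x_2 = 0.732039 - 0.320441/5.607643 = 0.674895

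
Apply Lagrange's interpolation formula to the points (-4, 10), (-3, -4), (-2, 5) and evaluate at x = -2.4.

Lagrange interpolation formula:
P(x) = Σ yᵢ × Lᵢ(x)
where Lᵢ(x) = Π_{j≠i} (x - xⱼ)/(xᵢ - xⱼ)

L_0(-2.4) = (-2.4 - (-3))/(-4 - (-3)) × (-2.4 - (-2))/(-4 - (-2)) = -0.120000
L_1(-2.4) = (-2.4 - (-4))/(-3 - (-4)) × (-2.4 - (-2))/(-3 - (-2)) = 0.640000
L_2(-2.4) = (-2.4 - (-4))/(-2 - (-4)) × (-2.4 - (-3))/(-2 - (-3)) = 0.480000

P(-2.4) = 10×L_0(-2.4) + (-4)×L_1(-2.4) + 5×L_2(-2.4)
P(-2.4) = -1.360000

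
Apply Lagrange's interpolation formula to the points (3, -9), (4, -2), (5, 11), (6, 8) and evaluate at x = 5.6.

Lagrange interpolation formula:
P(x) = Σ yᵢ × Lᵢ(x)
where Lᵢ(x) = Π_{j≠i} (x - xⱼ)/(xᵢ - xⱼ)

L_0(5.6) = (5.6 - 4)/(3 - 4) × (5.6 - 5)/(3 - 5) × (5.6 - 6)/(3 - 6) = 0.064000
L_1(5.6) = (5.6 - 3)/(4 - 3) × (5.6 - 5)/(4 - 5) × (5.6 - 6)/(4 - 6) = -0.312000
L_2(5.6) = (5.6 - 3)/(5 - 3) × (5.6 - 4)/(5 - 4) × (5.6 - 6)/(5 - 6) = 0.832000
L_3(5.6) = (5.6 - 3)/(6 - 3) × (5.6 - 4)/(6 - 4) × (5.6 - 5)/(6 - 5) = 0.416000

P(5.6) = (-9)×L_0(5.6) + (-2)×L_1(5.6) + 11×L_2(5.6) + 8×L_3(5.6)
P(5.6) = 12.528000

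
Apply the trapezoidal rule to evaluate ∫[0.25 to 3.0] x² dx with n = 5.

f(x) = x²
a = 0.25, b = 3.0, n = 5
h = (b - a)/n = 0.550000

Trapezoidal rule: (h/2)[f(x₀) + 2f(x₁) + 2f(x₂) + ... + f(xₙ)]

x_0 = 0.2500, f(x_0) = 0.062500, coefficient = 1
x_1 = 0.8000, f(x_1) = 0.640000, coefficient = 2
x_2 = 1.3500, f(x_2) = 1.822500, coefficient = 2
x_3 = 1.9000, f(x_3) = 3.610000, coefficient = 2
x_4 = 2.4500, f(x_4) = 6.002500, coefficient = 2
x_5 = 3.0000, f(x_5) = 9.000000, coefficient = 1

I ≈ (0.550000/2) × 33.212500 = 9.133438
Exact value: 8.994792
Error: 0.138646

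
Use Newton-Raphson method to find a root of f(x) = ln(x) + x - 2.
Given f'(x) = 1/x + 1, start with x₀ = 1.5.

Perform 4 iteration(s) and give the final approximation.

f(x) = ln(x) + x - 2
f'(x) = 1/x + 1
x₀ = 1.5

Newton-Raphson formula: x_{n+1} = x_n - f(x_n)/f'(x_n)

Iteration 1:
  f(1.500000) = -0.094535
  f'(1.500000) = 1.666667
  x_1 = 1.500000 - (-0.094535)/1.666667 = 1.556721
Iteration 2:
  f(1.556721) = -0.000697
  f'(1.556721) = 1.642376
  x_2 = 1.556721 - (-0.000697)/1.642376 = 1.557146
Iteration 3:
  f(1.557146) = 0.000000
  f'(1.557146) = 1.642201
  x_3 = 1.557146 - 0.000000/1.642201 = 1.557146
Iteration 4:
  f(1.557146) = 0.000000
  f'(1.557146) = 1.642201
  x_4 = 1.557146 - 0.000000/1.642201 = 1.557146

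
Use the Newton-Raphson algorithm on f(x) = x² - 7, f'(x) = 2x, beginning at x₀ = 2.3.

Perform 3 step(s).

f(x) = x² - 7
f'(x) = 2x
x₀ = 2.3

Newton-Raphson formula: x_{n+1} = x_n - f(x_n)/f'(x_n)

Iteration 1:
  f(2.300000) = -1.710000
  f'(2.300000) = 4.600000
  x_1 = 2.300000 - (-1.710000)/4.600000 = 2.671739
Iteration 2:
  f(2.671739) = 0.138190
  f'(2.671739) = 5.343478
  x_2 = 2.671739 - 0.138190/5.343478 = 2.645878
Iteration 3:
  f(2.645878) = 0.000669
  f'(2.645878) = 5.291755
  x_3 = 2.645878 - 0.000669/5.291755 = 2.645751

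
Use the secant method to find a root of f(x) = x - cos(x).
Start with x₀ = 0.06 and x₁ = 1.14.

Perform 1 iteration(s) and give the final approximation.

f(x) = x - cos(x)
x₀ = 0.06, x₁ = 1.14

Secant formula: x_{n+1} = x_n - f(x_n)(x_n - x_{n-1})/(f(x_n) - f(x_{n-1}))

Iteration 1:
  f(0.060000) = -0.938201
  f(1.140000) = 0.722405
  x_2 = 1.140000 - 0.722405×(1.140000 - 0.060000)/(0.722405 - (-0.938201))
       = 0.670173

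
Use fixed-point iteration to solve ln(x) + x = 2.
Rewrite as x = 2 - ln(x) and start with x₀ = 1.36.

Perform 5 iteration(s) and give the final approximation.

Equation: ln(x) + x = 2
Fixed-point form: x = 2 - ln(x)
x₀ = 1.36

x_1 = g(1.360000) = 1.692515
x_2 = g(1.692515) = 1.473784
x_3 = g(1.473784) = 1.612167
x_4 = g(1.612167) = 1.522421
x_5 = g(1.522421) = 1.579698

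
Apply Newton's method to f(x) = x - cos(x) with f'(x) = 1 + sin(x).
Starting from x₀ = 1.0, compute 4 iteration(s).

f(x) = x - cos(x)
f'(x) = 1 + sin(x)
x₀ = 1.0

Newton-Raphson formula: x_{n+1} = x_n - f(x_n)/f'(x_n)

Iteration 1:
  f(1.000000) = 0.459698
  f'(1.000000) = 1.841471
  x_1 = 1.000000 - 0.459698/1.841471 = 0.750364
Iteration 2:
  f(0.750364) = 0.018923
  f'(0.750364) = 1.681905
  x_2 = 0.750364 - 0.018923/1.681905 = 0.739113
Iteration 3:
  f(0.739113) = 0.000046
  f'(0.739113) = 1.673633
  x_3 = 0.739113 - 0.000046/1.673633 = 0.739085
Iteration 4:
  f(0.739085) = 0.000000
  f'(0.739085) = 1.673612
  x_4 = 0.739085 - 0.000000/1.673612 = 0.739085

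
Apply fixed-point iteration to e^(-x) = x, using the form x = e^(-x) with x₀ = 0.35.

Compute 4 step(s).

Equation: e^(-x) = x
Fixed-point form: x = e^(-x)
x₀ = 0.35

x_1 = g(0.350000) = 0.704688
x_2 = g(0.704688) = 0.494263
x_3 = g(0.494263) = 0.610020
x_4 = g(0.610020) = 0.543340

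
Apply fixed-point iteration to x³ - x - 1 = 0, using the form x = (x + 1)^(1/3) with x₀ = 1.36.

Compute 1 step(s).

Equation: x³ - x - 1 = 0
Fixed-point form: x = (x + 1)^(1/3)
x₀ = 1.36

x_1 = g(1.360000) = 1.331386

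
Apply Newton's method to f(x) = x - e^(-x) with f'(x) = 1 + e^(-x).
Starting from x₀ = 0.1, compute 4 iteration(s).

f(x) = x - e^(-x)
f'(x) = 1 + e^(-x)
x₀ = 0.1

Newton-Raphson formula: x_{n+1} = x_n - f(x_n)/f'(x_n)

Iteration 1:
  f(0.100000) = -0.804837
  f'(0.100000) = 1.904837
  x_1 = 0.100000 - (-0.804837)/1.904837 = 0.522523
Iteration 2:
  f(0.522523) = -0.070500
  f'(0.522523) = 1.593023
  x_2 = 0.522523 - (-0.070500)/1.593023 = 0.566778
Iteration 3:
  f(0.566778) = -0.000572
  f'(0.566778) = 1.567350
  x_3 = 0.566778 - (-0.000572)/1.567350 = 0.567143
Iteration 4:
  f(0.567143) = 0.000000
  f'(0.567143) = 1.567143
  x_4 = 0.567143 - 0.000000/1.567143 = 0.567143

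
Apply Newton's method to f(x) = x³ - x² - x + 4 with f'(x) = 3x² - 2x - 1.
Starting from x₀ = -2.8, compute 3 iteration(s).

f(x) = x³ - x² - x + 4
f'(x) = 3x² - 2x - 1
x₀ = -2.8

Newton-Raphson formula: x_{n+1} = x_n - f(x_n)/f'(x_n)

Iteration 1:
  f(-2.800000) = -22.992000
  f'(-2.800000) = 28.120000
  x_1 = -2.800000 - (-22.992000)/28.120000 = -1.982361
Iteration 2:
  f(-1.982361) = -5.737592
  f'(-1.982361) = 14.753992
  x_2 = -1.982361 - (-5.737592)/14.753992 = -1.593477
Iteration 3:
  f(-1.593477) = -0.991802
  f'(-1.593477) = 9.804464
  x_3 = -1.593477 - (-0.991802)/9.804464 = -1.492319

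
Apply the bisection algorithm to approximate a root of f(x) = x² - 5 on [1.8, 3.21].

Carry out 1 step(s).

f(x) = x² - 5
Initial interval: [1.8, 3.21]

Iteration 1:
  c_1 = (1.800000 + 3.210000)/2 = 2.505000
  f(c_1) = f(2.505000) = 1.275025
  f(a) × f(c) < 0, new interval: [1.800000, 2.505000]

After 1 iteration(s), the approximation is c_1 = 2.505000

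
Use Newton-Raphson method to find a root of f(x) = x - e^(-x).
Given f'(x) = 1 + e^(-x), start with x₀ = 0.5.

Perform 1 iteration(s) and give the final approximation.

f(x) = x - e^(-x)
f'(x) = 1 + e^(-x)
x₀ = 0.5

Newton-Raphson formula: x_{n+1} = x_n - f(x_n)/f'(x_n)

Iteration 1:
  f(0.500000) = -0.106531
  f'(0.500000) = 1.606531
  x_1 = 0.500000 - (-0.106531)/1.606531 = 0.566311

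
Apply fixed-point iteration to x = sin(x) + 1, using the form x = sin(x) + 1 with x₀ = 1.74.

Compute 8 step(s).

Equation: x = sin(x) + 1
Fixed-point form: x = sin(x) + 1
x₀ = 1.74

x_1 = g(1.740000) = 1.985719
x_2 = g(1.985719) = 1.915147
x_3 = g(1.915147) = 1.941295
x_4 = g(1.941295) = 1.932147
x_5 = g(1.932147) = 1.935420
x_6 = g(1.935420) = 1.934258
x_7 = g(1.934258) = 1.934672
x_8 = g(1.934672) = 1.934525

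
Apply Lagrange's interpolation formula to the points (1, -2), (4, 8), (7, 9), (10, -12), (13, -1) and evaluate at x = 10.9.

Lagrange interpolation formula:
P(x) = Σ yᵢ × Lᵢ(x)
where Lᵢ(x) = Π_{j≠i} (x - xⱼ)/(xᵢ - xⱼ)

L_0(10.9) = (10.9 - 4)/(1 - 4) × (10.9 - 7)/(1 - 7) × (10.9 - 10)/(1 - 10) × (10.9 - 13)/(1 - 13) = -0.026163
L_1(10.9) = (10.9 - 1)/(4 - 1) × (10.9 - 7)/(4 - 7) × (10.9 - 10)/(4 - 10) × (10.9 - 13)/(4 - 13) = 0.150150
L_2(10.9) = (10.9 - 1)/(7 - 1) × (10.9 - 4)/(7 - 4) × (10.9 - 10)/(7 - 10) × (10.9 - 13)/(7 - 13) = -0.398475
L_3(10.9) = (10.9 - 1)/(10 - 1) × (10.9 - 4)/(10 - 4) × (10.9 - 7)/(10 - 7) × (10.9 - 13)/(10 - 13) = 1.151150
L_4(10.9) = (10.9 - 1)/(13 - 1) × (10.9 - 4)/(13 - 4) × (10.9 - 7)/(13 - 7) × (10.9 - 10)/(13 - 10) = 0.123338

P(10.9) = (-2)×L_0(10.9) + 8×L_1(10.9) + 9×L_2(10.9) + (-12)×L_3(10.9) + (-1)×L_4(10.9)
P(10.9) = -16.269888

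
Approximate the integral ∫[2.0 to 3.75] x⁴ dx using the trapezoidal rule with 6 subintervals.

f(x) = x⁴
a = 2.0, b = 3.75, n = 6
h = (b - a)/n = 0.291667

Trapezoidal rule: (h/2)[f(x₀) + 2f(x₁) + 2f(x₂) + ... + f(xₙ)]

x_0 = 2.0000, f(x_0) = 16.000000, coefficient = 1
x_1 = 2.2917, f(x_1) = 27.580732, coefficient = 2
x_2 = 2.5833, f(x_2) = 44.537085, coefficient = 2
x_3 = 2.8750, f(x_3) = 68.320557, coefficient = 2
x_4 = 3.1667, f(x_4) = 100.556327, coefficient = 2
x_5 = 3.4583, f(x_5) = 143.043261, coefficient = 2
x_6 = 3.7500, f(x_6) = 197.753906, coefficient = 1

I ≈ (0.291667/2) × 981.829831 = 143.183517
Exact value: 141.915430
Error: 1.268087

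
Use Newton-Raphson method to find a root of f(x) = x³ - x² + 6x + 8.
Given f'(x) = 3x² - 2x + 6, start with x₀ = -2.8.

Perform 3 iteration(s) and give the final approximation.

f(x) = x³ - x² + 6x + 8
f'(x) = 3x² - 2x + 6
x₀ = -2.8

Newton-Raphson formula: x_{n+1} = x_n - f(x_n)/f'(x_n)

Iteration 1:
  f(-2.800000) = -38.592000
  f'(-2.800000) = 35.120000
  x_1 = -2.800000 - (-38.592000)/35.120000 = -1.701139
Iteration 2:
  f(-1.701139) = -10.023589
  f'(-1.701139) = 18.083899
  x_2 = -1.701139 - (-10.023589)/18.083899 = -1.146856
Iteration 3:
  f(-1.146856) = -1.704855
  f'(-1.146856) = 12.239552
  x_3 = -1.146856 - (-1.704855)/12.239552 = -1.007566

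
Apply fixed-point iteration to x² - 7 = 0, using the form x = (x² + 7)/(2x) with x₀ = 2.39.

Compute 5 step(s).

Equation: x² - 7 = 0
Fixed-point form: x = (x² + 7)/(2x)
x₀ = 2.39

x_1 = g(2.390000) = 2.659435
x_2 = g(2.659435) = 2.645787
x_3 = g(2.645787) = 2.645751
x_4 = g(2.645751) = 2.645751
x_5 = g(2.645751) = 2.645751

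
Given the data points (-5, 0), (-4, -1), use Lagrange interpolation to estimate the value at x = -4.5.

Lagrange interpolation formula:
P(x) = Σ yᵢ × Lᵢ(x)
where Lᵢ(x) = Π_{j≠i} (x - xⱼ)/(xᵢ - xⱼ)

L_0(-4.5) = (-4.5 - (-4))/(-5 - (-4)) = 0.500000
L_1(-4.5) = (-4.5 - (-5))/(-4 - (-5)) = 0.500000

P(-4.5) = 0×L_0(-4.5) + (-1)×L_1(-4.5)
P(-4.5) = -0.500000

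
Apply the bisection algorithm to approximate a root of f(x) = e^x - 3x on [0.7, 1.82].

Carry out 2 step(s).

f(x) = e^x - 3x
Initial interval: [0.7, 1.82]

Iteration 1:
  c_1 = (0.700000 + 1.820000)/2 = 1.260000
  f(c_1) = f(1.260000) = -0.254579
  f(a) × f(c) ≥ 0, new interval: [1.260000, 1.820000]
Iteration 2:
  c_2 = (1.260000 + 1.820000)/2 = 1.540000
  f(c_2) = f(1.540000) = 0.044590
  f(a) × f(c) < 0, new interval: [1.260000, 1.540000]

After 2 iteration(s), the approximation is c_2 = 1.540000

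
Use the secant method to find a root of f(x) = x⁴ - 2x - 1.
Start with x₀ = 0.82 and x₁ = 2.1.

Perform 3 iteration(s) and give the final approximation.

f(x) = x⁴ - 2x - 1
x₀ = 0.82, x₁ = 2.1

Secant formula: x_{n+1} = x_n - f(x_n)(x_n - x_{n-1})/(f(x_n) - f(x_{n-1}))

Iteration 1:
  f(0.820000) = -2.187878
  f(2.100000) = 14.248100
  x_2 = 2.100000 - 14.248100×(2.100000 - 0.820000)/(14.248100 - (-2.187878))
       = 0.990387
Iteration 2:
  f(2.100000) = 14.248100
  f(0.990387) = -2.018674
  x_3 = 0.990387 - (-2.018674)×(0.990387 - 2.100000)/(-2.018674 - 14.248100)
       = 1.128088
Iteration 3:
  f(0.990387) = -2.018674
  f(1.128088) = -1.636709
  x_4 = 1.128088 - (-1.636709)×(1.128088 - 0.990387)/(-1.636709 - (-2.018674))
       = 1.718132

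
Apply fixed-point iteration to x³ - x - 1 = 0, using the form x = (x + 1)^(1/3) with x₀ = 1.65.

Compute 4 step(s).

Equation: x³ - x - 1 = 0
Fixed-point form: x = (x + 1)^(1/3)
x₀ = 1.65

x_1 = g(1.650000) = 1.383828
x_2 = g(1.383828) = 1.335852
x_3 = g(1.335852) = 1.326829
x_4 = g(1.326829) = 1.325119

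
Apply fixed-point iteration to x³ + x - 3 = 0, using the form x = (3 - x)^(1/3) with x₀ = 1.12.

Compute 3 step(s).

Equation: x³ + x - 3 = 0
Fixed-point form: x = (3 - x)^(1/3)
x₀ = 1.12

x_1 = g(1.120000) = 1.234201
x_2 = g(1.234201) = 1.208687
x_3 = g(1.208687) = 1.214480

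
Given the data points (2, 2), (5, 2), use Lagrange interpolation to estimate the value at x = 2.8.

Lagrange interpolation formula:
P(x) = Σ yᵢ × Lᵢ(x)
where Lᵢ(x) = Π_{j≠i} (x - xⱼ)/(xᵢ - xⱼ)

L_0(2.8) = (2.8 - 5)/(2 - 5) = 0.733333
L_1(2.8) = (2.8 - 2)/(5 - 2) = 0.266667

P(2.8) = 2×L_0(2.8) + 2×L_1(2.8)
P(2.8) = 2.000000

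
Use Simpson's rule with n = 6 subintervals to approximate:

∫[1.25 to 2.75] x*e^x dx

f(x) = x*e^x
a = 1.25, b = 2.75, n = 6
h = (b - a)/n = 0.250000

Simpson's rule: (h/3)[f(x₀) + 4f(x₁) + 2f(x₂) + ... + f(xₙ)]

x_0 = 1.2500, f(x_0) = 4.362929, coefficient = 1
x_1 = 1.5000, f(x_1) = 6.722534, coefficient = 4
x_2 = 1.7500, f(x_2) = 10.070555, coefficient = 2
x_3 = 2.0000, f(x_3) = 14.778112, coefficient = 4
x_4 = 2.2500, f(x_4) = 21.347406, coefficient = 2
x_5 = 2.5000, f(x_5) = 30.456235, coefficient = 4
x_6 = 2.7500, f(x_6) = 43.017238, coefficient = 1

I ≈ (0.250000/3) × 318.043610 = 26.503634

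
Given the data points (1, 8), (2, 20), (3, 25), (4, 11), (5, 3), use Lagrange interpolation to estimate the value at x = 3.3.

Lagrange interpolation formula:
P(x) = Σ yᵢ × Lᵢ(x)
where Lᵢ(x) = Π_{j≠i} (x - xⱼ)/(xᵢ - xⱼ)

L_0(3.3) = (3.3 - 2)/(1 - 2) × (3.3 - 3)/(1 - 3) × (3.3 - 4)/(1 - 4) × (3.3 - 5)/(1 - 5) = 0.019337
L_1(3.3) = (3.3 - 1)/(2 - 1) × (3.3 - 3)/(2 - 3) × (3.3 - 4)/(2 - 4) × (3.3 - 5)/(2 - 5) = -0.136850
L_2(3.3) = (3.3 - 1)/(3 - 1) × (3.3 - 2)/(3 - 2) × (3.3 - 4)/(3 - 4) × (3.3 - 5)/(3 - 5) = 0.889525
L_3(3.3) = (3.3 - 1)/(4 - 1) × (3.3 - 2)/(4 - 2) × (3.3 - 3)/(4 - 3) × (3.3 - 5)/(4 - 5) = 0.254150
L_4(3.3) = (3.3 - 1)/(5 - 1) × (3.3 - 2)/(5 - 2) × (3.3 - 3)/(5 - 3) × (3.3 - 4)/(5 - 4) = -0.026162

P(3.3) = 8×L_0(3.3) + 20×L_1(3.3) + 25×L_2(3.3) + 11×L_3(3.3) + 3×L_4(3.3)
P(3.3) = 22.372988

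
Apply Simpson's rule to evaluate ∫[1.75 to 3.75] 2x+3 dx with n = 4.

f(x) = 2x+3
a = 1.75, b = 3.75, n = 4
h = (b - a)/n = 0.500000

Simpson's rule: (h/3)[f(x₀) + 4f(x₁) + 2f(x₂) + ... + f(xₙ)]

x_0 = 1.7500, f(x_0) = 6.500000, coefficient = 1
x_1 = 2.2500, f(x_1) = 7.500000, coefficient = 4
x_2 = 2.7500, f(x_2) = 8.500000, coefficient = 2
x_3 = 3.2500, f(x_3) = 9.500000, coefficient = 4
x_4 = 3.7500, f(x_4) = 10.500000, coefficient = 1

I ≈ (0.500000/3) × 102.000000 = 17.000000
Exact value: 17.000000
Error: 0.000000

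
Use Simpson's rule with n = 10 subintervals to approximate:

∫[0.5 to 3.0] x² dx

f(x) = x²
a = 0.5, b = 3.0, n = 10
h = (b - a)/n = 0.250000

Simpson's rule: (h/3)[f(x₀) + 4f(x₁) + 2f(x₂) + ... + f(xₙ)]

x_0 = 0.5000, f(x_0) = 0.250000, coefficient = 1
x_1 = 0.7500, f(x_1) = 0.562500, coefficient = 4
x_2 = 1.0000, f(x_2) = 1.000000, coefficient = 2
x_3 = 1.2500, f(x_3) = 1.562500, coefficient = 4
x_4 = 1.5000, f(x_4) = 2.250000, coefficient = 2
x_5 = 1.7500, f(x_5) = 3.062500, coefficient = 4
x_6 = 2.0000, f(x_6) = 4.000000, coefficient = 2
x_7 = 2.2500, f(x_7) = 5.062500, coefficient = 4
x_8 = 2.5000, f(x_8) = 6.250000, coefficient = 2
x_9 = 2.7500, f(x_9) = 7.562500, coefficient = 4
x_10 = 3.0000, f(x_10) = 9.000000, coefficient = 1

I ≈ (0.250000/3) × 107.500000 = 8.958333
Exact value: 8.958333
Error: 0.000000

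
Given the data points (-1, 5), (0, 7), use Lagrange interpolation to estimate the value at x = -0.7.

Lagrange interpolation formula:
P(x) = Σ yᵢ × Lᵢ(x)
where Lᵢ(x) = Π_{j≠i} (x - xⱼ)/(xᵢ - xⱼ)

L_0(-0.7) = (-0.7 - 0)/(-1 - 0) = 0.700000
L_1(-0.7) = (-0.7 - (-1))/(0 - (-1)) = 0.300000

P(-0.7) = 5×L_0(-0.7) + 7×L_1(-0.7)
P(-0.7) = 5.600000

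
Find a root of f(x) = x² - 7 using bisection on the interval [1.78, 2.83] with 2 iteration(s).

f(x) = x² - 7
Initial interval: [1.78, 2.83]

Iteration 1:
  c_1 = (1.780000 + 2.830000)/2 = 2.305000
  f(c_1) = f(2.305000) = -1.686975
  f(a) × f(c) ≥ 0, new interval: [2.305000, 2.830000]
Iteration 2:
  c_2 = (2.305000 + 2.830000)/2 = 2.567500
  f(c_2) = f(2.567500) = -0.407944
  f(a) × f(c) ≥ 0, new interval: [2.567500, 2.830000]

After 2 iteration(s), the approximation is c_2 = 2.567500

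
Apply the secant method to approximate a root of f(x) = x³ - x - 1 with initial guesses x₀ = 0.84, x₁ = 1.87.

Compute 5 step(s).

f(x) = x³ - x - 1
x₀ = 0.84, x₁ = 1.87

Secant formula: x_{n+1} = x_n - f(x_n)(x_n - x_{n-1})/(f(x_n) - f(x_{n-1}))

Iteration 1:
  f(0.840000) = -1.247296
  f(1.870000) = 3.669203
  x_2 = 1.870000 - 3.669203×(1.870000 - 0.840000)/(3.669203 - (-1.247296))
       = 1.101307
Iteration 2:
  f(1.870000) = 3.669203
  f(1.101307) = -0.765557
  x_3 = 1.101307 - (-0.765557)×(1.101307 - 1.870000)/(-0.765557 - 3.669203)
       = 1.234004
Iteration 3:
  f(1.101307) = -0.765557
  f(1.234004) = -0.354906
  x_4 = 1.234004 - (-0.354906)×(1.234004 - 1.101307)/(-0.354906 - (-0.765557))
       = 1.348687
Iteration 4:
  f(1.234004) = -0.354906
  f(1.348687) = 0.104516
  x_5 = 1.348687 - 0.104516×(1.348687 - 1.234004)/(0.104516 - (-0.354906))
       = 1.322597
Iteration 5:
  f(1.348687) = 0.104516
  f(1.322597) = -0.009027
  x_6 = 1.322597 - (-0.009027)×(1.322597 - 1.348687)/(-0.009027 - 0.104516)
       = 1.324671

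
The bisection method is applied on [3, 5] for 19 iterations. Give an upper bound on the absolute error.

Bisection error bound: |error| ≤ (b-a)/2^n
|error| ≤ (5 - 3)/2^19 = 2/2^19
|error| ≤ 0.0000038147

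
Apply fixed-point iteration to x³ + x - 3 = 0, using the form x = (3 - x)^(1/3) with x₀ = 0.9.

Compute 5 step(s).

Equation: x³ + x - 3 = 0
Fixed-point form: x = (3 - x)^(1/3)
x₀ = 0.9

x_1 = g(0.900000) = 1.280579
x_2 = g(1.280579) = 1.198011
x_3 = g(1.198011) = 1.216888
x_4 = g(1.216888) = 1.212624
x_5 = g(1.212624) = 1.213590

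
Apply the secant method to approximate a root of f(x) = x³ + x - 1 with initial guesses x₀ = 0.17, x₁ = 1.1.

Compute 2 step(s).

f(x) = x³ + x - 1
x₀ = 0.17, x₁ = 1.1

Secant formula: x_{n+1} = x_n - f(x_n)(x_n - x_{n-1})/(f(x_n) - f(x_{n-1}))

Iteration 1:
  f(0.170000) = -0.825087
  f(1.100000) = 1.431000
  x_2 = 1.100000 - 1.431000×(1.100000 - 0.170000)/(1.431000 - (-0.825087))
       = 0.510116
Iteration 2:
  f(1.100000) = 1.431000
  f(0.510116) = -0.357143
  x_3 = 0.510116 - (-0.357143)×(0.510116 - 1.100000)/(-0.357143 - 1.431000)
       = 0.627932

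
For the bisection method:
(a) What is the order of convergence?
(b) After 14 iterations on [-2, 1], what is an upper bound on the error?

(a) Bisection has linear (order 1) convergence; the error is halved each step.

(b) Error bound = (b-a)/2^n = (1 - (-2))/2^{14}
    = 3/2^{14}

(a) 1 (linear); (b) error ≤ 1.83e-04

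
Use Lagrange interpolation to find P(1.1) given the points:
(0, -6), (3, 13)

Lagrange interpolation formula:
P(x) = Σ yᵢ × Lᵢ(x)
where Lᵢ(x) = Π_{j≠i} (x - xⱼ)/(xᵢ - xⱼ)

L_0(1.1) = (1.1 - 3)/(0 - 3) = 0.633333
L_1(1.1) = (1.1 - 0)/(3 - 0) = 0.366667

P(1.1) = (-6)×L_0(1.1) + 13×L_1(1.1)
P(1.1) = 0.966667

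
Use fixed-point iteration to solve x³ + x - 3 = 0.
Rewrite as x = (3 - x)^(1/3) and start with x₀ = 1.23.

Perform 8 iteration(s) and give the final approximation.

Equation: x³ + x - 3 = 0
Fixed-point form: x = (3 - x)^(1/3)
x₀ = 1.23

x_1 = g(1.230000) = 1.209645
x_2 = g(1.209645) = 1.214264
x_3 = g(1.214264) = 1.213219
x_4 = g(1.213219) = 1.213455
x_5 = g(1.213455) = 1.213402
x_6 = g(1.213402) = 1.213414
x_7 = g(1.213414) = 1.213411
x_8 = g(1.213411) = 1.213412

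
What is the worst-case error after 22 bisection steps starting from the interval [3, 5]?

Bisection error bound: |error| ≤ (b-a)/2^n
|error| ≤ (5 - 3)/2^22 = 2/2^22
|error| ≤ 0.0000004768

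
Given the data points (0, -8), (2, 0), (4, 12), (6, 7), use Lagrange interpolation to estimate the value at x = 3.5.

Lagrange interpolation formula:
P(x) = Σ yᵢ × Lᵢ(x)
where Lᵢ(x) = Π_{j≠i} (x - xⱼ)/(xᵢ - xⱼ)

L_0(3.5) = (3.5 - 2)/(0 - 2) × (3.5 - 4)/(0 - 4) × (3.5 - 6)/(0 - 6) = -0.039062
L_1(3.5) = (3.5 - 0)/(2 - 0) × (3.5 - 4)/(2 - 4) × (3.5 - 6)/(2 - 6) = 0.273438
L_2(3.5) = (3.5 - 0)/(4 - 0) × (3.5 - 2)/(4 - 2) × (3.5 - 6)/(4 - 6) = 0.820312
L_3(3.5) = (3.5 - 0)/(6 - 0) × (3.5 - 2)/(6 - 2) × (3.5 - 4)/(6 - 4) = -0.054688

P(3.5) = (-8)×L_0(3.5) + 0×L_1(3.5) + 12×L_2(3.5) + 7×L_3(3.5)
P(3.5) = 9.773438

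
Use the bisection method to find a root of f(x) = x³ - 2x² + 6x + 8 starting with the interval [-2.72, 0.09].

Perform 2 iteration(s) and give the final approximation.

f(x) = x³ - 2x² + 6x + 8
Initial interval: [-2.72, 0.09]

Iteration 1:
  c_1 = (-2.720000 + 0.090000)/2 = -1.315000
  f(c_1) = f(-1.315000) = -5.622381
  f(a) × f(c) ≥ 0, new interval: [-1.315000, 0.090000]
Iteration 2:
  c_2 = (-1.315000 + 0.090000)/2 = -0.612500
  f(c_2) = f(-0.612500) = 3.344904
  f(a) × f(c) < 0, new interval: [-1.315000, -0.612500]

After 2 iteration(s), the approximation is c_2 = -0.612500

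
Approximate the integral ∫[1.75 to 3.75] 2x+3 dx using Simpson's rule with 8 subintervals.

f(x) = 2x+3
a = 1.75, b = 3.75, n = 8
h = (b - a)/n = 0.250000

Simpson's rule: (h/3)[f(x₀) + 4f(x₁) + 2f(x₂) + ... + f(xₙ)]

x_0 = 1.7500, f(x_0) = 6.500000, coefficient = 1
x_1 = 2.0000, f(x_1) = 7.000000, coefficient = 4
x_2 = 2.2500, f(x_2) = 7.500000, coefficient = 2
x_3 = 2.5000, f(x_3) = 8.000000, coefficient = 4
x_4 = 2.7500, f(x_4) = 8.500000, coefficient = 2
x_5 = 3.0000, f(x_5) = 9.000000, coefficient = 4
x_6 = 3.2500, f(x_6) = 9.500000, coefficient = 2
x_7 = 3.5000, f(x_7) = 10.000000, coefficient = 4
x_8 = 3.7500, f(x_8) = 10.500000, coefficient = 1

I ≈ (0.250000/3) × 204.000000 = 17.000000
Exact value: 17.000000
Error: 0.000000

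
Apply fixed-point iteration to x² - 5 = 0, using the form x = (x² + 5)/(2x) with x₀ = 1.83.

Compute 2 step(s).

Equation: x² - 5 = 0
Fixed-point form: x = (x² + 5)/(2x)
x₀ = 1.83

x_1 = g(1.830000) = 2.281120
x_2 = g(2.281120) = 2.236513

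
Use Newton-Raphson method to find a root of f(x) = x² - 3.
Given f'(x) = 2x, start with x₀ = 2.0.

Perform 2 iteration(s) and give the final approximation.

f(x) = x² - 3
f'(x) = 2x
x₀ = 2.0

Newton-Raphson formula: x_{n+1} = x_n - f(x_n)/f'(x_n)

Iteration 1:
  f(2.000000) = 1.000000
  f'(2.000000) = 4.000000
  x_1 = 2.000000 - 1.000000/4.000000 = 1.750000
Iteration 2:
  f(1.750000) = 0.062500
  f'(1.750000) = 3.500000
  x_2 = 1.750000 - 0.062500/3.500000 = 1.732143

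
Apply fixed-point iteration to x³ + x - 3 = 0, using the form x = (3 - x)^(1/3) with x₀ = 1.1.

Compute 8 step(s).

Equation: x³ + x - 3 = 0
Fixed-point form: x = (3 - x)^(1/3)
x₀ = 1.1

x_1 = g(1.100000) = 1.238562
x_2 = g(1.238562) = 1.207691
x_3 = g(1.207691) = 1.214705
x_4 = g(1.214705) = 1.213119
x_5 = g(1.213119) = 1.213478
x_6 = g(1.213478) = 1.213397
x_7 = g(1.213397) = 1.213415
x_8 = g(1.213415) = 1.213411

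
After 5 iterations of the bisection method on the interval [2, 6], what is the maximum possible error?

Bisection error bound: |error| ≤ (b-a)/2^n
|error| ≤ (6 - 2)/2^5 = 4/2^5
|error| ≤ 0.1250000000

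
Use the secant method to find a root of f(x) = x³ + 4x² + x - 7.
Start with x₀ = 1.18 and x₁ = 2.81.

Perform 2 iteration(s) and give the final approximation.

f(x) = x³ + 4x² + x - 7
x₀ = 1.18, x₁ = 2.81

Secant formula: x_{n+1} = x_n - f(x_n)(x_n - x_{n-1})/(f(x_n) - f(x_{n-1}))

Iteration 1:
  f(1.180000) = 1.392632
  f(2.810000) = 49.582441
  x_2 = 2.810000 - 49.582441×(2.810000 - 1.180000)/(49.582441 - 1.392632)
       = 1.132895
Iteration 2:
  f(2.810000) = 49.582441
  f(1.132895) = 0.720712
  x_3 = 1.132895 - 0.720712×(1.132895 - 2.810000)/(0.720712 - 49.582441)
       = 1.108157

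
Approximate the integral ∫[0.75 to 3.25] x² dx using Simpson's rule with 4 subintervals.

f(x) = x²
a = 0.75, b = 3.25, n = 4
h = (b - a)/n = 0.625000

Simpson's rule: (h/3)[f(x₀) + 4f(x₁) + 2f(x₂) + ... + f(xₙ)]

x_0 = 0.7500, f(x_0) = 0.562500, coefficient = 1
x_1 = 1.3750, f(x_1) = 1.890625, coefficient = 4
x_2 = 2.0000, f(x_2) = 4.000000, coefficient = 2
x_3 = 2.6250, f(x_3) = 6.890625, coefficient = 4
x_4 = 3.2500, f(x_4) = 10.562500, coefficient = 1

I ≈ (0.625000/3) × 54.250000 = 11.302083
Exact value: 11.302083
Error: 0.000000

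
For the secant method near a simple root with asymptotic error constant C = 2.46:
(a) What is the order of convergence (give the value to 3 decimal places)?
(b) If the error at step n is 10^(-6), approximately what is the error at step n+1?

(a) Secant method has superlinear convergence with order φ = (1+√5)/2 ≈ 1.618.
    This means |e_{n+1}| ≈ C|e_n|^1.618.

(b) With |e_n| = 10^(-6) and C = 2.46:
    |e_{n+1}| ≈ 2.46 × (10^(-6))^1.618 = 2.46 × 10^(-9.71)

(a) ≈ 1.618 (golden ratio); (b) |e_{n+1}| ≈ 4.816e-10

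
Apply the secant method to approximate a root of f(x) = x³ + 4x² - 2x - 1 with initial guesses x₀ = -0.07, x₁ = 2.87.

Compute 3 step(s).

f(x) = x³ + 4x² - 2x - 1
x₀ = -0.07, x₁ = 2.87

Secant formula: x_{n+1} = x_n - f(x_n)(x_n - x_{n-1})/(f(x_n) - f(x_{n-1}))

Iteration 1:
  f(-0.070000) = -0.840743
  f(2.870000) = 49.847503
  x_2 = 2.870000 - 49.847503×(2.870000 - (-0.070000))/(49.847503 - (-0.840743))
       = -0.021236
Iteration 2:
  f(2.870000) = 49.847503
  f(-0.021236) = -0.955735
  x_3 = -0.021236 - (-0.955735)×(-0.021236 - 2.870000)/(-0.955735 - 49.847503)
       = 0.033156
Iteration 3:
  f(-0.021236) = -0.955735
  f(0.033156) = -1.061878
  x_4 = 0.033156 - (-1.061878)×(0.033156 - (-0.021236))/(-1.061878 - (-0.955735))
       = -0.510986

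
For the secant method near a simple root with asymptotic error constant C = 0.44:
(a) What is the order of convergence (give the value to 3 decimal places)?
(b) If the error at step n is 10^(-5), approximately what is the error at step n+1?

(a) Secant method has superlinear convergence with order φ = (1+√5)/2 ≈ 1.618.
    This means |e_{n+1}| ≈ C|e_n|^1.618.

(b) With |e_n| = 10^(-5) and C = 0.44:
    |e_{n+1}| ≈ 0.44 × (10^(-5))^1.618 = 0.44 × 10^(-8.09)

(a) ≈ 1.618 (golden ratio); (b) |e_{n+1}| ≈ 3.575e-09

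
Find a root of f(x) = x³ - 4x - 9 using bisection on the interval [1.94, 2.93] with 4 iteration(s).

f(x) = x³ - 4x - 9
Initial interval: [1.94, 2.93]

Iteration 1:
  c_1 = (1.940000 + 2.930000)/2 = 2.435000
  f(c_1) = f(2.435000) = -4.302337
  f(a) × f(c) ≥ 0, new interval: [2.435000, 2.930000]
Iteration 2:
  c_2 = (2.435000 + 2.930000)/2 = 2.682500
  f(c_2) = f(2.682500) = -0.427250
  f(a) × f(c) ≥ 0, new interval: [2.682500, 2.930000]
Iteration 3:
  c_3 = (2.682500 + 2.930000)/2 = 2.806250
  f(c_3) = f(2.806250) = 1.874328
  f(a) × f(c) < 0, new interval: [2.682500, 2.806250]
Iteration 4:
  c_4 = (2.682500 + 2.806250)/2 = 2.744375
  f(c_4) = f(2.744375) = 0.692019
  f(a) × f(c) < 0, new interval: [2.682500, 2.744375]

After 4 iteration(s), the approximation is c_4 = 2.744375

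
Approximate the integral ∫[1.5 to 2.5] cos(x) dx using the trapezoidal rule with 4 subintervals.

f(x) = cos(x)
a = 1.5, b = 2.5, n = 4
h = (b - a)/n = 0.250000

Trapezoidal rule: (h/2)[f(x₀) + 2f(x₁) + 2f(x₂) + ... + f(xₙ)]

x_0 = 1.5000, f(x_0) = 0.070737, coefficient = 1
x_1 = 1.7500, f(x_1) = -0.178246, coefficient = 2
x_2 = 2.0000, f(x_2) = -0.416147, coefficient = 2
x_3 = 2.2500, f(x_3) = -0.628174, coefficient = 2
x_4 = 2.5000, f(x_4) = -0.801144, coefficient = 1

I ≈ (0.250000/2) × -3.175539 = -0.396942
Exact value: -0.399023
Error: 0.002080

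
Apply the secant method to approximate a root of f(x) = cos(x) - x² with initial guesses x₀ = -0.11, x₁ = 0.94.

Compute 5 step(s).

f(x) = cos(x) - x²
x₀ = -0.11, x₁ = 0.94

Secant formula: x_{n+1} = x_n - f(x_n)(x_n - x_{n-1})/(f(x_n) - f(x_{n-1}))

Iteration 1:
  f(-0.110000) = 0.981856
  f(0.940000) = -0.293812
  x_2 = 0.940000 - (-0.293812)×(0.940000 - (-0.110000))/(-0.293812 - 0.981856)
       = 0.698164
Iteration 2:
  f(0.940000) = -0.293812
  f(0.698164) = 0.278591
  x_3 = 0.698164 - 0.278591×(0.698164 - 0.940000)/(0.278591 - (-0.293812))
       = 0.815867
Iteration 3:
  f(0.698164) = 0.278591
  f(0.815867) = 0.019599
  x_4 = 0.815867 - 0.019599×(0.815867 - 0.698164)/(0.019599 - 0.278591)
       = 0.824774
Iteration 4:
  f(0.815867) = 0.019599
  f(0.824774) = -0.001529
  x_5 = 0.824774 - (-0.001529)×(0.824774 - 0.815867)/(-0.001529 - 0.019599)
       = 0.824129
Iteration 5:
  f(0.824774) = -0.001529
  f(0.824129) = 0.000007
  x_6 = 0.824129 - 0.000007×(0.824129 - 0.824774)/(0.000007 - (-0.001529))
       = 0.824132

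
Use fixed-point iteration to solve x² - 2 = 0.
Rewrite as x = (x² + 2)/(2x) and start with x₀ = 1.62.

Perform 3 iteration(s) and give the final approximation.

Equation: x² - 2 = 0
Fixed-point form: x = (x² + 2)/(2x)
x₀ = 1.62

x_1 = g(1.620000) = 1.427284
x_2 = g(1.427284) = 1.414273
x_3 = g(1.414273) = 1.414214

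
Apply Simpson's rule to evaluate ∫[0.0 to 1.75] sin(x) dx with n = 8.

f(x) = sin(x)
a = 0.0, b = 1.75, n = 8
h = (b - a)/n = 0.218750

Simpson's rule: (h/3)[f(x₀) + 4f(x₁) + 2f(x₂) + ... + f(xₙ)]

x_0 = 0.0000, f(x_0) = 0.000000, coefficient = 1
x_1 = 0.2188, f(x_1) = 0.217010, coefficient = 4
x_2 = 0.4375, f(x_2) = 0.423676, coefficient = 2
x_3 = 0.6562, f(x_3) = 0.610150, coefficient = 4
x_4 = 0.8750, f(x_4) = 0.767544, coefficient = 2
x_5 = 1.0938, f(x_5) = 0.888355, coefficient = 4
x_6 = 1.3125, f(x_6) = 0.966827, coefficient = 2
x_7 = 1.5312, f(x_7) = 0.999218, coefficient = 4
x_8 = 1.7500, f(x_8) = 0.983986, coefficient = 1

I ≈ (0.218750/3) × 16.159010 = 1.178261
Exact value: 1.178246
Error: 0.000015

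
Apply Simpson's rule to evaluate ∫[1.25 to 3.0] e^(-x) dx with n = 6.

f(x) = e^(-x)
a = 1.25, b = 3.0, n = 6
h = (b - a)/n = 0.291667

Simpson's rule: (h/3)[f(x₀) + 4f(x₁) + 2f(x₂) + ... + f(xₙ)]

x_0 = 1.2500, f(x_0) = 0.286505, coefficient = 1
x_1 = 1.5417, f(x_1) = 0.214024, coefficient = 4
x_2 = 1.8333, f(x_2) = 0.159880, coefficient = 2
x_3 = 2.1250, f(x_3) = 0.119433, coefficient = 4
x_4 = 2.4167, f(x_4) = 0.089219, coefficient = 2
x_5 = 2.7083, f(x_5) = 0.066648, coefficient = 4
x_6 = 3.0000, f(x_6) = 0.049787, coefficient = 1

I ≈ (0.291667/3) × 2.434908 = 0.236727
Exact value: 0.236718
Error: 0.000009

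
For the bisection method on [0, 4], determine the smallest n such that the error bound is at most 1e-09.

We need (b-a)/2^n ≤ 1e-09
(4 - 0)/2^n ≤ 1e-09
4/2^n ≤ 1e-09
2^n ≥ 4000000000
n ≥ log₂(4000000000) = 31.90
n ≥ 32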